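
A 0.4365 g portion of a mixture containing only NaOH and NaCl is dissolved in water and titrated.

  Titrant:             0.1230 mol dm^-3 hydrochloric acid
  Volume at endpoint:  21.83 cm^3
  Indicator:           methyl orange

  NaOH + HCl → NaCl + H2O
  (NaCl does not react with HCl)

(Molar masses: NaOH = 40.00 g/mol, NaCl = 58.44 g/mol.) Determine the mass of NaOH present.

0.1074 g

n(HCl) = 0.02183 × 0.1230 = 2.685 × 10^-3 mol
Let x = n(NaOH), y = n(NaCl).
Titrant: 1x = 2.685 × 10^-3;  mass: 40.00x + 58.44y = 0.4365
Solving, x = 2.685 × 10^-3 mol, y = 5.631 × 10^-3 mol
mass of NaOH = 2.685 × 10^-3 × 40.00 = 0.1074 g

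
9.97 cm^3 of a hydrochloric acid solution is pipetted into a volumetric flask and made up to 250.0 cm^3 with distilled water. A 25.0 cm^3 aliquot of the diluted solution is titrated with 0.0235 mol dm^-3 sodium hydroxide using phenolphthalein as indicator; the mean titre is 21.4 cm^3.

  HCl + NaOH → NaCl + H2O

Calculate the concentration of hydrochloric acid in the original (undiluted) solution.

n(NaOH) = 0.0214 × 0.0235 = 5.03 × 10^-4 mol
n(HCl) in the aliquot = 5.03 × 10^-4 mol (1:1 ratio)
[HCl]_dilute = 5.03 × 10^-4 / 0.0250 = 0.0201 mol/L
Dilution factor = 250.0 / 9.97 = 25.08
[HCl]_stock = 0.0201 × 25.08 = 0.504 mol/L

0.504 mol/L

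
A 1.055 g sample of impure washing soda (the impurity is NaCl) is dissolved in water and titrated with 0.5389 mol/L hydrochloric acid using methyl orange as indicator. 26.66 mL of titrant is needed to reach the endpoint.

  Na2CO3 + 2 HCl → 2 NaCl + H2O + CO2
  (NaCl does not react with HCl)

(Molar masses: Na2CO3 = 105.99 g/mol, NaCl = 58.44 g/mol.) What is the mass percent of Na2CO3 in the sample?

72.17 %

n(HCl) = 0.02666 × 0.5389 = 0.01437 mol
Let x = n(Na2CO3), y = n(NaCl).
Titrant: 2x = 0.01437;  mass: 105.99x + 58.44y = 1.055
Solving, x = 7.184 × 10^-3 mol, y = 5.024 × 10^-3 mol
mass of Na2CO3 = 7.184 × 10^-3 × 105.99 = 0.7614 g
% Na2CO3 = 0.7614 / 1.055 × 100 = 72.17 %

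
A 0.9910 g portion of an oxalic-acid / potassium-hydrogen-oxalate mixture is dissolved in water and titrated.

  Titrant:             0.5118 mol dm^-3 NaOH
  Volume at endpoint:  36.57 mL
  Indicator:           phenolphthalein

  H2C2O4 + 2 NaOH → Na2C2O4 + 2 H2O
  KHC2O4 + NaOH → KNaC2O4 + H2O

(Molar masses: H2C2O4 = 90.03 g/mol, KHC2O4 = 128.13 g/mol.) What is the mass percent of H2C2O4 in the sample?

76.90 %

n(NaOH) = 0.03657 × 0.5118 = 0.01872 mol
Let x = n(H2C2O4), y = n(KHC2O4).
Titrant: 2x + 1y = 0.01872;  mass: 90.03x + 128.13y = 0.9910
Solving, x = 8.465 × 10^-3 mol, y = 1.786 × 10^-3 mol
mass of H2C2O4 = 8.465 × 10^-3 × 90.03 = 0.7621 g
% H2C2O4 = 0.7621 / 0.9910 × 100 = 76.90 %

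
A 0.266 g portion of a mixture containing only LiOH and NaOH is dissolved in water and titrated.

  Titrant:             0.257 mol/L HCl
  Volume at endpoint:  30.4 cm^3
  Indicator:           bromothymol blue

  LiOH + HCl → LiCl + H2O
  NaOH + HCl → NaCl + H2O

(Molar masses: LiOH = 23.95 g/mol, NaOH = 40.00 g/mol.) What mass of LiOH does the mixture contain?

0.0694 g

n(HCl) = 0.0304 × 0.257 = 7.81 × 10^-3 mol
Let x = n(LiOH), y = n(NaOH).
Titrant: 1x + 1y = 7.81 × 10^-3;  mass: 23.95x + 40.00y = 0.266
Solving, x = 2.90 × 10^-3 mol, y = 4.91 × 10^-3 mol
mass of LiOH = 2.90 × 10^-3 × 23.95 = 0.0694 g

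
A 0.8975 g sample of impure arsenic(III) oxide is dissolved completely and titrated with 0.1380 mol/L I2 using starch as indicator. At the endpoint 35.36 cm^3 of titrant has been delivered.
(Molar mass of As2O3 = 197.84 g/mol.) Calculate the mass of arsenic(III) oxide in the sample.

As2O3 + 2 I2 + 2 H2O → As2O5 + 4 HI
n(I2) = 0.03536 L × 0.1380 mol/L = 4.880 × 10^-3 mol
From the 1:2 ratio, n(As2O3) = 1/2 × 4.880 × 10^-3 = 2.440 × 10^-3 mol
mass of As2O3 = 2.440 × 10^-3 × 197.84 g/mol = 0.4827 g

0.4827 g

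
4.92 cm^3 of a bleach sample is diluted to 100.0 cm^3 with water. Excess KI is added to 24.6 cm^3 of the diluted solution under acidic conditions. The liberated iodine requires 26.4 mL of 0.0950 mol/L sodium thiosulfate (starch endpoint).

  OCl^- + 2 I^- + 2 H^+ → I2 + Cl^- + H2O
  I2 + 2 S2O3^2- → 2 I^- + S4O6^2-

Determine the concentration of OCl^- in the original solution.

1.04 mol/L

n(S2O3^2-) = 0.0264 × 0.0950 = 2.51 × 10^-3 mol
n(I2) = n(S2O3^2-)/2 = 1.25 × 10^-3 mol
n(OCl^-) in the aliquot = 1.25 × 10^-3 mol (1:1 ratio)
[OCl^-]_dilute = 1.25 × 10^-3 / 0.0246 = 0.0510 mol/L
[OCl^-]_original = 0.0510 × 100.0/4.92 = 1.04 mol/L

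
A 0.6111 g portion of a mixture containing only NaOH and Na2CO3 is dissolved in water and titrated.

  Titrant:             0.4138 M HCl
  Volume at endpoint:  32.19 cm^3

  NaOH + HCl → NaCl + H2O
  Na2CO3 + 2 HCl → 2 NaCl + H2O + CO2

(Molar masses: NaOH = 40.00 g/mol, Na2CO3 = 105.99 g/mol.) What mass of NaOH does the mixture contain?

0.2918 g

n(HCl) = 0.03219 × 0.4138 = 0.01332 mol
Let x = n(NaOH), y = n(Na2CO3).
Titrant: 1x + 2y = 0.01332;  mass: 40.00x + 105.99y = 0.6111
Solving, x = 7.296 × 10^-3 mol, y = 3.012 × 10^-3 mol
mass of NaOH = 7.296 × 10^-3 × 40.00 = 0.2918 g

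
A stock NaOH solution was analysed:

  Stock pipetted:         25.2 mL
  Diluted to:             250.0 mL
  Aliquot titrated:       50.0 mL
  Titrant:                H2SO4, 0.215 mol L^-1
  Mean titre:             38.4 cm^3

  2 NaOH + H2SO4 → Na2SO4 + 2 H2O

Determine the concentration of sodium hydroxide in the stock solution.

3.28 mol/L

n(H2SO4) = 0.0384 × 0.215 = 8.26 × 10^-3 mol
From the 2:1 ratio, n(NaOH) in the aliquot = 2/1 × 8.26 × 10^-3 = 0.0165 mol
[NaOH]_dilute = 0.0165 / 0.0500 = 0.330 mol/L
Dilution factor = 250.0 / 25.2 = 9.921
[NaOH]_stock = 0.330 × 9.921 = 3.28 mol/L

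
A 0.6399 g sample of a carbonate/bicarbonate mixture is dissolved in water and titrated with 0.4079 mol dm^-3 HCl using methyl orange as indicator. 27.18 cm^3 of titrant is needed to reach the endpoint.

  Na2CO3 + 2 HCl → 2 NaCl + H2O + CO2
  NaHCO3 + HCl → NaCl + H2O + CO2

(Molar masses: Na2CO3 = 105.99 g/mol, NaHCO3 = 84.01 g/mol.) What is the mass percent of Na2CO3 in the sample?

n(HCl) = 0.02718 × 0.4079 = 0.01109 mol
Let x = n(Na2CO3), y = n(NaHCO3).
Titrant: 2x + 1y = 0.01109;  mass: 105.99x + 84.01y = 0.6399
Solving, x = 4.699 × 10^-3 mol, y = 1.688 × 10^-3 mol
mass of Na2CO3 = 4.699 × 10^-3 × 105.99 = 0.4981 g
% Na2CO3 = 0.4981 / 0.6399 × 100 = 77.84 %

77.84 %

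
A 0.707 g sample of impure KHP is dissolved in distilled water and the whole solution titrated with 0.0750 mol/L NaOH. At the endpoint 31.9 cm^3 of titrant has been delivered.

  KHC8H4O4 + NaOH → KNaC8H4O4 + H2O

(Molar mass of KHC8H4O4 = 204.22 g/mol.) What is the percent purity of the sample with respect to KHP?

n(NaOH) = 0.0319 L × 0.0750 mol/L = 2.39 × 10^-3 mol
n(KHC8H4O4) = 2.39 × 10^-3 mol (1:1 ratio)
mass of KHC8H4O4 = 2.39 × 10^-3 × 204.22 g/mol = 0.489 g
% KHC8H4O4 = 0.489 / 0.707 × 100 = 69.1 %

69.1 %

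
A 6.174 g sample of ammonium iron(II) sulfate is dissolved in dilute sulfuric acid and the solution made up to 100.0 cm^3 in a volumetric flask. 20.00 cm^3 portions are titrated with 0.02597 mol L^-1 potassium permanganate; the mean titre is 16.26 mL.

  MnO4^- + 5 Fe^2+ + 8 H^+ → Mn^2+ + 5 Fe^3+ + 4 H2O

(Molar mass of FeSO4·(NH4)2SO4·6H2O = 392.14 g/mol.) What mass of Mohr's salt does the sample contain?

4.140 g

n(KMnO4) per titration = 0.01626 × 0.02597 = 4.223 × 10^-4 mol
From the 5:1 ratio, n(FeSO4·(NH4)2SO4·6H2O) in each aliquot = 5/1 × 4.223 × 10^-4 = 2.111 × 10^-3 mol
n(FeSO4·(NH4)2SO4·6H2O) in the whole flask = 2.111 × 10^-3 × 100.0/20.00 = 0.01056 mol
mass of FeSO4·(NH4)2SO4·6H2O = 0.01056 × 392.14 = 4.140 g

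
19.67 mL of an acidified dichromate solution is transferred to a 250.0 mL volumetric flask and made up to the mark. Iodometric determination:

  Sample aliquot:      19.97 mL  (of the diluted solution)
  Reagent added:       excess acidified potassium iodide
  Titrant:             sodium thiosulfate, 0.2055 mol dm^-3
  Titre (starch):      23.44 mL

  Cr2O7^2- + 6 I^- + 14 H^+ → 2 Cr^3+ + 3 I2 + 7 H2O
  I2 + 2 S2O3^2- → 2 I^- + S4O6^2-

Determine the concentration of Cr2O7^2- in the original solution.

0.5109 mol/L

n(S2O3^2-) = 0.02344 × 0.2055 = 4.817 × 10^-3 mol
n(I2) = n(S2O3^2-)/2 = 2.408 × 10^-3 mol
From the 1:3 ratio, n(Cr2O7^2-) in the aliquot = 1/3 × 2.408 × 10^-3 = 8.028 × 10^-4 mol
[Cr2O7^2-]_dilute = 8.028 × 10^-4 / 0.01997 = 0.04020 mol/L
[Cr2O7^2-]_original = 0.04020 × 250.0/19.67 = 0.5109 mol/L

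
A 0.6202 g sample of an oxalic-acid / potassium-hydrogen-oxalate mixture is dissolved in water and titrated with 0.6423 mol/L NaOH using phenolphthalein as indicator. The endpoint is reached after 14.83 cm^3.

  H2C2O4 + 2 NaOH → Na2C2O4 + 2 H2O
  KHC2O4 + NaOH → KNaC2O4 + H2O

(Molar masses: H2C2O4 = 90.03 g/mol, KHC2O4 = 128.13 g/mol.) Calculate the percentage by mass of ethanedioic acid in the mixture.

52.42 %

n(NaOH) = 0.01483 × 0.6423 = 9.525 × 10^-3 mol
Let x = n(H2C2O4), y = n(KHC2O4).
Titrant: 2x + 1y = 9.525 × 10^-3;  mass: 90.03x + 128.13y = 0.6202
Solving, x = 3.611 × 10^-3 mol, y = 2.303 × 10^-3 mol
mass of H2C2O4 = 3.611 × 10^-3 × 90.03 = 0.3251 g
% H2C2O4 = 0.3251 / 0.6202 × 100 = 52.42 %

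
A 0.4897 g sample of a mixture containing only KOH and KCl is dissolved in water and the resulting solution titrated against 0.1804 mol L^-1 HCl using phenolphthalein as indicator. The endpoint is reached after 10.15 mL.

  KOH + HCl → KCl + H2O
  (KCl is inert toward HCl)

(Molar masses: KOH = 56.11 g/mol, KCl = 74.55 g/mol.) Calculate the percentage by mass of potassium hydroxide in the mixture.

n(HCl) = 0.01015 × 0.1804 = 1.831 × 10^-3 mol
Let x = n(KOH), y = n(KCl).
Titrant: 1x = 1.831 × 10^-3;  mass: 56.11x + 74.55y = 0.4897
Solving, x = 1.831 × 10^-3 mol, y = 5.191 × 10^-3 mol
mass of KOH = 1.831 × 10^-3 × 56.11 = 0.1027 g
% KOH = 0.1027 / 0.4897 × 100 = 20.98 %

20.98 %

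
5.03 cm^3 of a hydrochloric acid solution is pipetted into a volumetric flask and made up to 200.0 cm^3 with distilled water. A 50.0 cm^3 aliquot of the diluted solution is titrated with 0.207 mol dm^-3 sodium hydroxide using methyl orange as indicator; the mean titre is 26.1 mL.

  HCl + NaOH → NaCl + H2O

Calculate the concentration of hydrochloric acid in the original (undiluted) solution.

n(NaOH) = 0.0261 × 0.207 = 5.40 × 10^-3 mol
n(HCl) in the aliquot = 5.40 × 10^-3 mol (1:1 ratio)
[HCl]_dilute = 5.40 × 10^-3 / 0.0500 = 0.108 mol/L
Dilution factor = 200.0 / 5.03 = 39.76
[HCl]_stock = 0.108 × 39.76 = 4.30 mol/L

4.30 mol/L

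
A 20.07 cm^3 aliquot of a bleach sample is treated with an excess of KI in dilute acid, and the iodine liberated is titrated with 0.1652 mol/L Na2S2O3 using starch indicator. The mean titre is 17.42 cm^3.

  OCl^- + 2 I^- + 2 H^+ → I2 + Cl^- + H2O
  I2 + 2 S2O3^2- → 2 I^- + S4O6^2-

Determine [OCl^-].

0.07169 mol/L

n(S2O3^2-) = 0.01742 × 0.1652 = 2.878 × 10^-3 mol
n(I2) = n(S2O3^2-)/2 = 1.439 × 10^-3 mol
n(OCl^-) in the aliquot = 1.439 × 10^-3 mol (1:1 ratio)
[OCl^-] = 1.439 × 10^-3 / 0.02007 = 0.07169 mol/L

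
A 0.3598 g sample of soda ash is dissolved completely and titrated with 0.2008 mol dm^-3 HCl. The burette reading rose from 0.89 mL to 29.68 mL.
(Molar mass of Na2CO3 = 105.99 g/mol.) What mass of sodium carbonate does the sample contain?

Na2CO3 + 2 HCl → 2 NaCl + H2O + CO2
n(HCl) = 0.02879 L × 0.2008 mol/L = 5.781 × 10^-3 mol
From the 1:2 ratio, n(Na2CO3) = 1/2 × 5.781 × 10^-3 = 2.891 × 10^-3 mol
mass of Na2CO3 = 2.891 × 10^-3 × 105.99 g/mol = 0.3064 g

0.3064 g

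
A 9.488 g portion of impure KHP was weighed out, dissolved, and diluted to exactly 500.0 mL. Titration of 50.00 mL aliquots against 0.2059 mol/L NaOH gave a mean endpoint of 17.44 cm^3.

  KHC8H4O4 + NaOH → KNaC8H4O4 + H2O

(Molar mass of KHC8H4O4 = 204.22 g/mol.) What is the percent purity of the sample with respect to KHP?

n(NaOH) per titration = 0.01744 × 0.2059 = 3.591 × 10^-3 mol
n(KHC8H4O4) in each aliquot = 3.591 × 10^-3 mol (1:1 ratio)
n(KHC8H4O4) in the whole flask = 3.591 × 10^-3 × 500.0/50.00 = 0.03591 mol
mass of KHC8H4O4 = 0.03591 × 204.22 = 7.333 g
% KHC8H4O4 = 7.333 / 9.488 × 100 = 77.29 %

77.29 %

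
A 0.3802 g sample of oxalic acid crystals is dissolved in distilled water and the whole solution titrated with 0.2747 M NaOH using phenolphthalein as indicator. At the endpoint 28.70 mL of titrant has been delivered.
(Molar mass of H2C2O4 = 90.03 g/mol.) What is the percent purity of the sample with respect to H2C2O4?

93.34 %

H2C2O4 + 2 NaOH → Na2C2O4 + 2 H2O
n(NaOH) = 0.02870 L × 0.2747 mol/L = 7.884 × 10^-3 mol
From the 1:2 ratio, n(H2C2O4) = 1/2 × 7.884 × 10^-3 = 3.942 × 10^-3 mol
mass of H2C2O4 = 3.942 × 10^-3 × 90.03 g/mol = 0.3549 g
% H2C2O4 = 0.3549 / 0.3802 × 100 = 93.34 %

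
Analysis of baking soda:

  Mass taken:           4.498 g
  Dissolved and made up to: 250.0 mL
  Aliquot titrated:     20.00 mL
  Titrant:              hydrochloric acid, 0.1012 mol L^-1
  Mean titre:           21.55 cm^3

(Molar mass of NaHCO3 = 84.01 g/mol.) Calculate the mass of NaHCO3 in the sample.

2.290 g

NaHCO3 + HCl → NaCl + H2O + CO2
n(HCl) per titration = 0.02155 × 0.1012 = 2.181 × 10^-3 mol
n(NaHCO3) in each aliquot = 2.181 × 10^-3 mol (1:1 ratio)
n(NaHCO3) in the whole flask = 2.181 × 10^-3 × 250.0/20.00 = 0.02726 mol
mass of NaHCO3 = 0.02726 × 84.01 = 2.290 g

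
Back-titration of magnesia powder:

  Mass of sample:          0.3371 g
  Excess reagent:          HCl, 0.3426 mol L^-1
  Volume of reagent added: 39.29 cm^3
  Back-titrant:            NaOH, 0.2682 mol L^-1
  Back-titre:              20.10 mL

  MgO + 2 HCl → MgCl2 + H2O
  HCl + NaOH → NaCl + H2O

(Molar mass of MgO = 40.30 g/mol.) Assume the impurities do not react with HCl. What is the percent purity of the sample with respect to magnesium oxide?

48.24 %

n(HCl) added = 0.03929 × 0.3426 = 0.01346 mol
n(NaOH) used in back-titration = 0.02010 × 0.2682 = 5.391 × 10^-3 mol
n(HCl) left over = 5.391 × 10^-3 mol (1:1 ratio)
n(HCl) consumed by analyte = 0.01346 − 5.391 × 10^-3 = 8.070 × 10^-3 mol
From the 1:2 ratio, n(MgO) = 1/2 × 8.070 × 10^-3 = 4.035 × 10^-3 mol
mass of MgO = 4.035 × 10^-3 × 40.30 = 0.1626 g
% MgO = 0.1626 / 0.3371 × 100 = 48.24 %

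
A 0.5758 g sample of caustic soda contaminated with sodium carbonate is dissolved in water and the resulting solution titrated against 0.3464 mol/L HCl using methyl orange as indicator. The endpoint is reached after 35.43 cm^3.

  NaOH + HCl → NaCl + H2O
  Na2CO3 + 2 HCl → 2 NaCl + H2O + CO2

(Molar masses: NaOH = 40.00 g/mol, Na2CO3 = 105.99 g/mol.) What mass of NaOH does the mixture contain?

0.2296 g

n(HCl) = 0.03543 × 0.3464 = 0.01227 mol
Let x = n(NaOH), y = n(Na2CO3).
Titrant: 1x + 2y = 0.01227;  mass: 40.00x + 105.99y = 0.5758
Solving, x = 5.741 × 10^-3 mol, y = 3.266 × 10^-3 mol
mass of NaOH = 5.741 × 10^-3 × 40.00 = 0.2296 g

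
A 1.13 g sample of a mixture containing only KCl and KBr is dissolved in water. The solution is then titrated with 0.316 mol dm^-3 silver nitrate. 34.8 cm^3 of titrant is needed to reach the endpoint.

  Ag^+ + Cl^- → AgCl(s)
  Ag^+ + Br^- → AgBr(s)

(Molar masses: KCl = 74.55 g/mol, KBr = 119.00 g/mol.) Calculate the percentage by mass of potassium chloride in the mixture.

n(AgNO3) = 0.0348 × 0.316 = 0.0110 mol
Let x = n(KCl), y = n(KBr).
Titrant: 1x + 1y = 0.0110;  mass: 74.55x + 119.00y = 1.13
Solving, x = 4.02 × 10^-3 mol, y = 6.98 × 10^-3 mol
mass of KCl = 4.02 × 10^-3 × 74.55 = 0.300 g
% KCl = 0.300 / 1.13 × 100 = 26.5 %

26.5 %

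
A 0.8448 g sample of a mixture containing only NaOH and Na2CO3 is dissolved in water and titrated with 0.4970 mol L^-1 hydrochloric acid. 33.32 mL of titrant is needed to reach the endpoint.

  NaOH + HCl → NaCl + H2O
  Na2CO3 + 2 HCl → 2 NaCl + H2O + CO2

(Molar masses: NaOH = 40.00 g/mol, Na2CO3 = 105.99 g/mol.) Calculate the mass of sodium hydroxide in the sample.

n(HCl) = 0.03332 × 0.4970 = 0.01656 mol
Let x = n(NaOH), y = n(Na2CO3).
Titrant: 1x + 2y = 0.01656;  mass: 40.00x + 105.99y = 0.8448
Solving, x = 2.524 × 10^-3 mol, y = 7.018 × 10^-3 mol
mass of NaOH = 2.524 × 10^-3 × 40.00 = 0.1010 g

0.1010 g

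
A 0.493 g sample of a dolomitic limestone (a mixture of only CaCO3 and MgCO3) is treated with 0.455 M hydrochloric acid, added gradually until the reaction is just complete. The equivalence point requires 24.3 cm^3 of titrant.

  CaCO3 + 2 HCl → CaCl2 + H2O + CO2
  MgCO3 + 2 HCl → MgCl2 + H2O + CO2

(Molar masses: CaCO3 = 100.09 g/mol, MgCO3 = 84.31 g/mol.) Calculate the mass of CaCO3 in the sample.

n(HCl) = 0.0243 × 0.455 = 0.0111 mol
Let x = n(CaCO3), y = n(MgCO3).
Titrant: 2x + 2y = 0.0111;  mass: 100.09x + 84.31y = 0.493
Solving, x = 1.71 × 10^-3 mol, y = 3.82 × 10^-3 mol
mass of CaCO3 = 1.71 × 10^-3 × 100.09 = 0.171 g

0.171 g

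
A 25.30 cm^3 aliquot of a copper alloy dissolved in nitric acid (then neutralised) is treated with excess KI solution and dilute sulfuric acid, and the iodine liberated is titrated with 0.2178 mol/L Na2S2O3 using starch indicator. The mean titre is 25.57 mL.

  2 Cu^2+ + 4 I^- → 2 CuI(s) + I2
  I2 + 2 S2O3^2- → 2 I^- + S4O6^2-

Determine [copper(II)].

n(S2O3^2-) = 0.02557 × 0.2178 = 5.569 × 10^-3 mol
n(I2) = n(S2O3^2-)/2 = 2.785 × 10^-3 mol
From the 2:1 ratio, n(Cu2+) in the aliquot = 2/1 × 2.785 × 10^-3 = 5.569 × 10^-3 mol
[Cu2+] = 5.569 × 10^-3 / 0.02530 = 0.2201 mol/L

0.2201 mol/L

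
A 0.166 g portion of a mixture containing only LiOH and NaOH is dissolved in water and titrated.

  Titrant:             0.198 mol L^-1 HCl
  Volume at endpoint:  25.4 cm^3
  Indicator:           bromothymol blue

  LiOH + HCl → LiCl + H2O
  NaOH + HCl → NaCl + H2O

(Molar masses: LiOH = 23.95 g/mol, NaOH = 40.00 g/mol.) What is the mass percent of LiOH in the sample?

n(HCl) = 0.0254 × 0.198 = 5.03 × 10^-3 mol
Let x = n(LiOH), y = n(NaOH).
Titrant: 1x + 1y = 5.03 × 10^-3;  mass: 23.95x + 40.00y = 0.166
Solving, x = 2.19 × 10^-3 mol, y = 2.84 × 10^-3 mol
mass of LiOH = 2.19 × 10^-3 × 23.95 = 0.0525 g
% LiOH = 0.0525 / 0.166 × 100 = 31.6 %

31.6 %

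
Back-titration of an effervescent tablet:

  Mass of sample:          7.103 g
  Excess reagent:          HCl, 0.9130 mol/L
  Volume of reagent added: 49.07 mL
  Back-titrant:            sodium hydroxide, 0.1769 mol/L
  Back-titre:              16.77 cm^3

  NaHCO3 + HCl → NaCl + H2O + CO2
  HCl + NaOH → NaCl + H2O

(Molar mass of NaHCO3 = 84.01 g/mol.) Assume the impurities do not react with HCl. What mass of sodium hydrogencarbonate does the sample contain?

n(HCl) added = 0.04907 × 0.9130 = 0.04480 mol
n(NaOH) used in back-titration = 0.01677 × 0.1769 = 2.967 × 10^-3 mol
n(HCl) left over = 2.967 × 10^-3 mol (1:1 ratio)
n(HCl) consumed by analyte = 0.04480 − 2.967 × 10^-3 = 0.04183 mol
n(NaHCO3) = 0.04183 mol (1:1 ratio)
mass of NaHCO3 = 0.04183 × 84.01 = 3.514 g

3.514 g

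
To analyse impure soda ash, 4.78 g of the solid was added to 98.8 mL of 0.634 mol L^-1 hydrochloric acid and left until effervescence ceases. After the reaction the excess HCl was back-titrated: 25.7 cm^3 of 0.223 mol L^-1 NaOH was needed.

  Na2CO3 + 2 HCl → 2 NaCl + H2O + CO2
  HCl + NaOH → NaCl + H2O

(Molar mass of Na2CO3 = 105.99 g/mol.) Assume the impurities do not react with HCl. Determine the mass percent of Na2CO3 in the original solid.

63.1 %

n(HCl) added = 0.0988 × 0.634 = 0.0626 mol
n(NaOH) used in back-titration = 0.0257 × 0.223 = 5.73 × 10^-3 mol
n(HCl) left over = 5.73 × 10^-3 mol (1:1 ratio)
n(HCl) consumed by analyte = 0.0626 − 5.73 × 10^-3 = 0.0569 mol
From the 1:2 ratio, n(Na2CO3) = 1/2 × 0.0569 = 0.0285 mol
mass of Na2CO3 = 0.0285 × 105.99 = 3.02 g
% Na2CO3 = 3.02 / 4.78 × 100 = 63.1 %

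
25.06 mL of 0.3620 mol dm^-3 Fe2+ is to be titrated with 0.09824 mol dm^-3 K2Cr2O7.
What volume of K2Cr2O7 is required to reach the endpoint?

15.39 mL

Cr2O7^2- + 6 Fe^2+ + 14 H^+ → 2 Cr^3+ + 6 Fe^3+ + 7 H2O
n(Fe2+) = 0.02506 L × 0.3620 mol/L = 9.072 × 10^-3 mol
From the 1:6 stoichiometry, n(K2Cr2O7) = 1/6 × 9.072 × 10^-3 = 1.512 × 10^-3 mol
V(K2Cr2O7) = 1.512 × 10^-3 mol / 0.09824 mol/L = 0.01539 L = 15.39 mL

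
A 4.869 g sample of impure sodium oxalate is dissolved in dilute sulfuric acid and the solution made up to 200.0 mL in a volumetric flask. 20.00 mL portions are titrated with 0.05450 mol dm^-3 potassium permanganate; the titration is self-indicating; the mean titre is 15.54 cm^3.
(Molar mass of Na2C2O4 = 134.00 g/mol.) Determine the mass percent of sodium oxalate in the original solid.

2 MnO4^- + 5 C2O4^2- + 16 H^+ → 2 Mn^2+ + 10 CO2 + 8 H2O
n(KMnO4) per titration = 0.01554 × 0.05450 = 8.469 × 10^-4 mol
From the 5:2 ratio, n(Na2C2O4) in each aliquot = 5/2 × 8.469 × 10^-4 = 2.117 × 10^-3 mol
n(Na2C2O4) in the whole flask = 2.117 × 10^-3 × 200.0/20.00 = 0.02117 mol
mass of Na2C2O4 = 0.02117 × 134.00 = 2.837 g
% Na2C2O4 = 2.837 / 4.869 × 100 = 58.27 %

58.27 %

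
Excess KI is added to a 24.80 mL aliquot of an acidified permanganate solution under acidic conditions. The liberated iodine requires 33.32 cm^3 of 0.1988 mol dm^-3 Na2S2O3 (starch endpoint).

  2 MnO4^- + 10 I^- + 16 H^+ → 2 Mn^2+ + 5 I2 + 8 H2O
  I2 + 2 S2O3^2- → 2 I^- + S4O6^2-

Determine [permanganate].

n(S2O3^2-) = 0.03332 × 0.1988 = 6.624 × 10^-3 mol
n(I2) = n(S2O3^2-)/2 = 3.312 × 10^-3 mol
From the 2:5 ratio, n(MnO4^-) in the aliquot = 2/5 × 3.312 × 10^-3 = 1.325 × 10^-3 mol
[MnO4^-] = 1.325 × 10^-3 / 0.02480 = 0.05342 mol/L

0.05342 mol/L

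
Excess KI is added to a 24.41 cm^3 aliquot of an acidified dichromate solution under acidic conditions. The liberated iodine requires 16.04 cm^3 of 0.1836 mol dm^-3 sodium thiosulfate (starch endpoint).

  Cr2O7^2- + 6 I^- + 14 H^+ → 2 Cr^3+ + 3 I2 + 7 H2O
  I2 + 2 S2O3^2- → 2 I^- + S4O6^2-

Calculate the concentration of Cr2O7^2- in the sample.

n(S2O3^2-) = 0.01604 × 0.1836 = 2.945 × 10^-3 mol
n(I2) = n(S2O3^2-)/2 = 1.472 × 10^-3 mol
From the 1:3 ratio, n(Cr2O7^2-) in the aliquot = 1/3 × 1.472 × 10^-3 = 4.908 × 10^-4 mol
[Cr2O7^2-] = 4.908 × 10^-4 / 0.02441 = 0.02011 mol/L

0.02011 mol/L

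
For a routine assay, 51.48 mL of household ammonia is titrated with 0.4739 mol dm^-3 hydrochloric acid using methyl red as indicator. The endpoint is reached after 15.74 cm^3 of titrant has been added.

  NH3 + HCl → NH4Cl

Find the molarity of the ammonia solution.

0.1449 mol/L

n(HCl) = 0.01574 L × 0.4739 mol/L = 7.459 × 10^-3 mol
n(NH3) = 7.459 × 10^-3 mol (1:1 mole ratio)
[NH3] = 7.459 × 10^-3 mol / 0.05148 L = 0.1449 mol/L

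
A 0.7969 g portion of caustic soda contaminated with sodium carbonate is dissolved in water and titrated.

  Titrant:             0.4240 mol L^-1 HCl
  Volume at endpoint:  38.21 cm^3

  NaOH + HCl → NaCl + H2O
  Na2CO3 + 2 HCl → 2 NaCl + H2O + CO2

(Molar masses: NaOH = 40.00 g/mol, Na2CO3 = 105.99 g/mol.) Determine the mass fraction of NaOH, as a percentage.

23.82 %

n(HCl) = 0.03821 × 0.4240 = 0.01620 mol
Let x = n(NaOH), y = n(Na2CO3).
Titrant: 1x + 2y = 0.01620;  mass: 40.00x + 105.99y = 0.7969
Solving, x = 4.746 × 10^-3 mol, y = 5.728 × 10^-3 mol
mass of NaOH = 4.746 × 10^-3 × 40.00 = 0.1898 g
% NaOH = 0.1898 / 0.7969 × 100 = 23.82 %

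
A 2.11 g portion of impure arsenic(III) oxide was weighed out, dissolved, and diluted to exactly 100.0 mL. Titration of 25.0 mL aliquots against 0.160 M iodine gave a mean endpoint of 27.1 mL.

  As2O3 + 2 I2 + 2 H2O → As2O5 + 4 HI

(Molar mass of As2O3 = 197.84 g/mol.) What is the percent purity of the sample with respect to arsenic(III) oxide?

81.3 %

n(I2) per titration = 0.0271 × 0.160 = 4.34 × 10^-3 mol
From the 1:2 ratio, n(As2O3) in each aliquot = 1/2 × 4.34 × 10^-3 = 2.17 × 10^-3 mol
n(As2O3) in the whole flask = 2.17 × 10^-3 × 100.0/25.0 = 8.67 × 10^-3 mol
mass of As2O3 = 8.67 × 10^-3 × 197.84 = 1.72 g
% As2O3 = 1.72 / 2.11 × 100 = 81.3 %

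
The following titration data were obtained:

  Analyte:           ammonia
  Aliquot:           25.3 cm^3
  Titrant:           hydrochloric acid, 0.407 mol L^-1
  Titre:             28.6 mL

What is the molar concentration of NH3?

0.460 mol/L

NH3 + HCl → NH4Cl
n(HCl) = 0.0286 L × 0.407 mol/L = 0.0116 mol
n(NH3) = 0.0116 mol (1:1 mole ratio)
[NH3] = 0.0116 mol / 0.0253 L = 0.460 mol/L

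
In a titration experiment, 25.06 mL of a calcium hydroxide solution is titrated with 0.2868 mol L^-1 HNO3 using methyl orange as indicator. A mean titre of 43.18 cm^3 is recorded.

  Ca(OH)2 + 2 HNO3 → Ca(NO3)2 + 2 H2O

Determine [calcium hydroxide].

0.2471 mol/L

n(HNO3) = 0.04318 L × 0.2868 mol/L = 0.01238 mol
From the 1:2 mole ratio, n(Ca(OH)2) = 1/2 × 0.01238 = 6.192 × 10^-3 mol
[Ca(OH)2] = 6.192 × 10^-3 mol / 0.02506 L = 0.2471 mol/L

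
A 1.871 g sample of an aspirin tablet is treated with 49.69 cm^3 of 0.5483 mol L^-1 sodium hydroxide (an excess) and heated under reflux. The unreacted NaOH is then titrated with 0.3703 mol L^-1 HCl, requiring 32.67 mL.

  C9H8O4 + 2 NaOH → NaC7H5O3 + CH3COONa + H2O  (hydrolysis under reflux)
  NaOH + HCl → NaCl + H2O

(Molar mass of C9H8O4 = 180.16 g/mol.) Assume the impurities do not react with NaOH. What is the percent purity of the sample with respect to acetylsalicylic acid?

72.93 %

n(NaOH) added = 0.04969 × 0.5483 = 0.02725 mol
n(HCl) used in back-titration = 0.03267 × 0.3703 = 0.01210 mol
n(NaOH) left over = 0.01210 mol (1:1 ratio)
n(NaOH) consumed by analyte = 0.02725 − 0.01210 = 0.01515 mol
From the 1:2 ratio, n(C9H8O4) = 1/2 × 0.01515 = 7.574 × 10^-3 mol
mass of C9H8O4 = 7.574 × 10^-3 × 180.16 = 1.364 g
% C9H8O4 = 1.364 / 1.871 × 100 = 72.93 %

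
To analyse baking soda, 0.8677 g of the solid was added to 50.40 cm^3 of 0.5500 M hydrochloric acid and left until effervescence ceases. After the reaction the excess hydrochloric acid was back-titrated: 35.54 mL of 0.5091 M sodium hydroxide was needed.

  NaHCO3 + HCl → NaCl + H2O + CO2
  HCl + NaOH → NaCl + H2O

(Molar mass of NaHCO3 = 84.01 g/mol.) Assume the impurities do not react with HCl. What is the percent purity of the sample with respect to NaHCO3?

n(HCl) added = 0.05040 × 0.5500 = 0.02772 mol
n(NaOH) used in back-titration = 0.03554 × 0.5091 = 0.01809 mol
n(HCl) left over = 0.01809 mol (1:1 ratio)
n(HCl) consumed by analyte = 0.02772 − 0.01809 = 9.627 × 10^-3 mol
n(NaHCO3) = 9.627 × 10^-3 mol (1:1 ratio)
mass of NaHCO3 = 9.627 × 10^-3 × 84.01 = 0.8087 g
% NaHCO3 = 0.8087 / 0.8677 × 100 = 93.20 %

93.20 %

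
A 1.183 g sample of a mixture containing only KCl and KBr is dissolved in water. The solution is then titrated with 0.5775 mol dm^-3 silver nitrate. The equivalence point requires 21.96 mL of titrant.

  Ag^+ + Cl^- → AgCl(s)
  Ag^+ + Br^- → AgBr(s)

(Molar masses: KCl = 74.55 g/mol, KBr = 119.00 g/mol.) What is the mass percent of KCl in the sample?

46.24 %

n(AgNO3) = 0.02196 × 0.5775 = 0.01268 mol
Let x = n(KCl), y = n(KBr).
Titrant: 1x + 1y = 0.01268;  mass: 74.55x + 119.00y = 1.183
Solving, x = 7.337 × 10^-3 mol, y = 5.345 × 10^-3 mol
mass of KCl = 7.337 × 10^-3 × 74.55 = 0.5470 g
% KCl = 0.5470 / 1.183 × 100 = 46.24 %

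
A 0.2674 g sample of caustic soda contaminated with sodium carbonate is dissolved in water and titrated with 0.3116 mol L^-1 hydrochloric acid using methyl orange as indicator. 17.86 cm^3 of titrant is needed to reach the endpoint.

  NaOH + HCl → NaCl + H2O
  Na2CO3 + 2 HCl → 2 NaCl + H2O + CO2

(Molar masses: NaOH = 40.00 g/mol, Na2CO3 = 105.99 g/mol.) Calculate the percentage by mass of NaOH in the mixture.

31.69 %

n(HCl) = 0.01786 × 0.3116 = 5.565 × 10^-3 mol
Let x = n(NaOH), y = n(Na2CO3).
Titrant: 1x + 2y = 5.565 × 10^-3;  mass: 40.00x + 105.99y = 0.2674
Solving, x = 2.118 × 10^-3 mol, y = 1.723 × 10^-3 mol
mass of NaOH = 2.118 × 10^-3 × 40.00 = 0.08473 g
% NaOH = 0.08473 / 0.2674 × 100 = 31.69 %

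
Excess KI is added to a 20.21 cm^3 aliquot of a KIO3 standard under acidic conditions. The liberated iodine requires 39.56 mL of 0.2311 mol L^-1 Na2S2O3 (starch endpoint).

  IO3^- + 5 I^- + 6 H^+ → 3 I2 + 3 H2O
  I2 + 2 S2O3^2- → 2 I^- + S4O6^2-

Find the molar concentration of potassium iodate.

n(S2O3^2-) = 0.03956 × 0.2311 = 9.142 × 10^-3 mol
n(I2) = n(S2O3^2-)/2 = 4.571 × 10^-3 mol
From the 1:3 ratio, n(IO3^-) in the aliquot = 1/3 × 4.571 × 10^-3 = 1.524 × 10^-3 mol
[IO3^-] = 1.524 × 10^-3 / 0.02021 = 0.07539 mol/L

0.07539 mol/L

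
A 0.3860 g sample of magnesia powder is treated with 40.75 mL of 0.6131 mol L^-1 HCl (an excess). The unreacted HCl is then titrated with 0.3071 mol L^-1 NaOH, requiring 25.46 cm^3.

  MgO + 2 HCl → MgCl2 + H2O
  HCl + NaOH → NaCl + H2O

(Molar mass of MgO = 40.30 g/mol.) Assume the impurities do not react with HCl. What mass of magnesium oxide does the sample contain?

0.3459 g

n(HCl) added = 0.04075 × 0.6131 = 0.02498 mol
n(NaOH) used in back-titration = 0.02546 × 0.3071 = 7.819 × 10^-3 mol
n(HCl) left over = 7.819 × 10^-3 mol (1:1 ratio)
n(HCl) consumed by analyte = 0.02498 − 7.819 × 10^-3 = 0.01717 mol
From the 1:2 ratio, n(MgO) = 1/2 × 0.01717 = 8.583 × 10^-3 mol
mass of MgO = 8.583 × 10^-3 × 40.30 = 0.3459 g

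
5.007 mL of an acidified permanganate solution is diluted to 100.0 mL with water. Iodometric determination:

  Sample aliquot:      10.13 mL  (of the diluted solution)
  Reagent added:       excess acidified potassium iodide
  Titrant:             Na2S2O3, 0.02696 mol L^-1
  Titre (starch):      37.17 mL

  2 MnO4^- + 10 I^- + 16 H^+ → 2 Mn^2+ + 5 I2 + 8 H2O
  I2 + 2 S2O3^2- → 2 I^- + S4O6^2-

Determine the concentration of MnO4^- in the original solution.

0.3951 mol/L

n(S2O3^2-) = 0.03717 × 0.02696 = 1.002 × 10^-3 mol
n(I2) = n(S2O3^2-)/2 = 5.011 × 10^-4 mol
From the 2:5 ratio, n(MnO4^-) in the aliquot = 2/5 × 5.011 × 10^-4 = 2.004 × 10^-4 mol
[MnO4^-]_dilute = 2.004 × 10^-4 / 0.01013 = 0.01978 mol/L
[MnO4^-]_original = 0.01978 × 100.0/5.007 = 0.3951 mol/L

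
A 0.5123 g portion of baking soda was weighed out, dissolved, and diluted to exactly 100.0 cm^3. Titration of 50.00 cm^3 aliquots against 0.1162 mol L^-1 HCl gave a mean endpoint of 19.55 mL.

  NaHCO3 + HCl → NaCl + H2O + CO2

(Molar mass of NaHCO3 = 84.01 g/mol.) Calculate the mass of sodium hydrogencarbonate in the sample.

n(HCl) per titration = 0.01955 × 0.1162 = 2.272 × 10^-3 mol
n(NaHCO3) in each aliquot = 2.272 × 10^-3 mol (1:1 ratio)
n(NaHCO3) in the whole flask = 2.272 × 10^-3 × 100.0/50.00 = 4.543 × 10^-3 mol
mass of NaHCO3 = 4.543 × 10^-3 × 84.01 = 0.3817 g

0.3817 g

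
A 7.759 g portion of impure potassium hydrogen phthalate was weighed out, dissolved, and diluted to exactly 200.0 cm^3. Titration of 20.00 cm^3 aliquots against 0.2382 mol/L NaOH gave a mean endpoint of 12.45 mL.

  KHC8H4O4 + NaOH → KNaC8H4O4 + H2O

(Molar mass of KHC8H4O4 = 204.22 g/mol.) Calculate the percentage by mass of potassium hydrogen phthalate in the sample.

n(NaOH) per titration = 0.01245 × 0.2382 = 2.966 × 10^-3 mol
n(KHC8H4O4) in each aliquot = 2.966 × 10^-3 mol (1:1 ratio)
n(KHC8H4O4) in the whole flask = 2.966 × 10^-3 × 200.0/20.00 = 0.02966 mol
mass of KHC8H4O4 = 0.02966 × 204.22 = 6.056 g
% KHC8H4O4 = 6.056 / 7.759 × 100 = 78.06 %

78.06 %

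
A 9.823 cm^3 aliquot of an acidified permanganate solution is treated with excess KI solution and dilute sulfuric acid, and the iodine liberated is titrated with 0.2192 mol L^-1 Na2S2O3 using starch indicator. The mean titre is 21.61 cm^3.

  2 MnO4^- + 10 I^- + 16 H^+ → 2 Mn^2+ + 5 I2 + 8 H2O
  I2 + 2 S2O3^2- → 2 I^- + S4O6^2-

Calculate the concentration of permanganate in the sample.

0.09645 mol/L

n(S2O3^2-) = 0.02161 × 0.2192 = 4.737 × 10^-3 mol
n(I2) = n(S2O3^2-)/2 = 2.368 × 10^-3 mol
From the 2:5 ratio, n(MnO4^-) in the aliquot = 2/5 × 2.368 × 10^-3 = 9.474 × 10^-4 mol
[MnO4^-] = 9.474 × 10^-4 / 0.009823 = 0.09645 mol/L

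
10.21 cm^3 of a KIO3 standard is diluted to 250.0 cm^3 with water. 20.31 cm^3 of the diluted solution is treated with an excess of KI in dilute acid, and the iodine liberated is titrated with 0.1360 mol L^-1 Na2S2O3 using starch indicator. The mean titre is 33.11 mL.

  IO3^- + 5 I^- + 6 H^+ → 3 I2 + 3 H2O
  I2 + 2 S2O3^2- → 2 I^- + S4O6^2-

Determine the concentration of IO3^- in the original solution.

n(S2O3^2-) = 0.03311 × 0.1360 = 4.503 × 10^-3 mol
n(I2) = n(S2O3^2-)/2 = 2.251 × 10^-3 mol
From the 1:3 ratio, n(IO3^-) in the aliquot = 1/3 × 2.251 × 10^-3 = 7.505 × 10^-4 mol
[IO3^-]_dilute = 7.505 × 10^-4 / 0.02031 = 0.03695 mol/L
[IO3^-]_original = 0.03695 × 250.0/10.21 = 0.9048 mol/L

0.9048 mol/L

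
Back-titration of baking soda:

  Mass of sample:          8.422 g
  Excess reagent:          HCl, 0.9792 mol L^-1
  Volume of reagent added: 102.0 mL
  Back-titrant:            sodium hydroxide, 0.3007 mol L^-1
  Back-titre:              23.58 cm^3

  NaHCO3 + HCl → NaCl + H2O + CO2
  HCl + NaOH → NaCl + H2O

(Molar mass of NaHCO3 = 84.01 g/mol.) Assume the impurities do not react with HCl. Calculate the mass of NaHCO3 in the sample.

n(HCl) added = 0.1020 × 0.9792 = 0.09988 mol
n(NaOH) used in back-titration = 0.02358 × 0.3007 = 7.091 × 10^-3 mol
n(HCl) left over = 7.091 × 10^-3 mol (1:1 ratio)
n(HCl) consumed by analyte = 0.09988 − 7.091 × 10^-3 = 0.09279 mol
n(NaHCO3) = 0.09279 mol (1:1 ratio)
mass of NaHCO3 = 0.09279 × 84.01 = 7.795 g

7.795 g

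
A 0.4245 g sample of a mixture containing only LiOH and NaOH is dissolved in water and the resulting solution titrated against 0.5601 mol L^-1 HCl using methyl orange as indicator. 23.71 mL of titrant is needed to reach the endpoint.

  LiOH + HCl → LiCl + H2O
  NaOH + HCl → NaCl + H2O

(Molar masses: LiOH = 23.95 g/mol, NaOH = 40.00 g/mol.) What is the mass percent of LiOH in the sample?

n(HCl) = 0.02371 × 0.5601 = 0.01328 mol
Let x = n(LiOH), y = n(NaOH).
Titrant: 1x + 1y = 0.01328;  mass: 23.95x + 40.00y = 0.4245
Solving, x = 6.648 × 10^-3 mol, y = 6.632 × 10^-3 mol
mass of LiOH = 6.648 × 10^-3 × 23.95 = 0.1592 g
% LiOH = 0.1592 / 0.4245 × 100 = 37.51 %

37.51 %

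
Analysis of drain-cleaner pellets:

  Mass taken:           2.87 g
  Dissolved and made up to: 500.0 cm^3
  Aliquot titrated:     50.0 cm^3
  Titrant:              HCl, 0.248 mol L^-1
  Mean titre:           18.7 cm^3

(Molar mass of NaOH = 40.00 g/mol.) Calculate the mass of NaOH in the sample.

1.86 g

NaOH + HCl → NaCl + H2O
n(HCl) per titration = 0.0187 × 0.248 = 4.64 × 10^-3 mol
n(NaOH) in each aliquot = 4.64 × 10^-3 mol (1:1 ratio)
n(NaOH) in the whole flask = 4.64 × 10^-3 × 500.0/50.0 = 0.0464 mol
mass of NaOH = 0.0464 × 40.00 = 1.86 g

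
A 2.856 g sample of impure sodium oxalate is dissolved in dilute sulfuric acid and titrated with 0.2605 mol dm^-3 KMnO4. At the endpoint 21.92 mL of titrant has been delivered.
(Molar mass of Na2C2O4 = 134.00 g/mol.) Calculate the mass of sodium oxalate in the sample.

2 MnO4^- + 5 C2O4^2- + 16 H^+ → 2 Mn^2+ + 10 CO2 + 8 H2O
n(KMnO4) = 0.02192 L × 0.2605 mol/L = 5.710 × 10^-3 mol
From the 5:2 ratio, n(Na2C2O4) = 5/2 × 5.710 × 10^-3 = 0.01428 mol
mass of Na2C2O4 = 0.01428 × 134.00 g/mol = 1.913 g

1.913 g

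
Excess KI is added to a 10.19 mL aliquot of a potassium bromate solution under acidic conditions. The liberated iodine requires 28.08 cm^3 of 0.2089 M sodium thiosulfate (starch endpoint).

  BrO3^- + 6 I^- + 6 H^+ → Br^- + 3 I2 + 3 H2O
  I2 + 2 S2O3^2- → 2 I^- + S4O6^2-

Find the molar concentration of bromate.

0.09594 M

n(S2O3^2-) = 0.02808 × 0.2089 = 5.866 × 10^-3 mol
n(I2) = n(S2O3^2-)/2 = 2.933 × 10^-3 mol
From the 1:3 ratio, n(BrO3^-) in the aliquot = 1/3 × 2.933 × 10^-3 = 9.777 × 10^-4 mol
[BrO3^-] = 9.777 × 10^-4 / 0.01019 = 0.09594 mol/L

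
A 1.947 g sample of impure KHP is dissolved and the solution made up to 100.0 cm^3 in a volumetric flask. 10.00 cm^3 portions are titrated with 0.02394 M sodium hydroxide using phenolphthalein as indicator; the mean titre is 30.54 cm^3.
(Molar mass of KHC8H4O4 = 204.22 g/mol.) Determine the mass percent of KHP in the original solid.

76.69 %

KHC8H4O4 + NaOH → KNaC8H4O4 + H2O
n(NaOH) per titration = 0.03054 × 0.02394 = 7.311 × 10^-4 mol
n(KHC8H4O4) in each aliquot = 7.311 × 10^-4 mol (1:1 ratio)
n(KHC8H4O4) in the whole flask = 7.311 × 10^-4 × 100.0/10.00 = 7.311 × 10^-3 mol
mass of KHC8H4O4 = 7.311 × 10^-3 × 204.22 = 1.493 g
% KHC8H4O4 = 1.493 / 1.947 × 100 = 76.69 %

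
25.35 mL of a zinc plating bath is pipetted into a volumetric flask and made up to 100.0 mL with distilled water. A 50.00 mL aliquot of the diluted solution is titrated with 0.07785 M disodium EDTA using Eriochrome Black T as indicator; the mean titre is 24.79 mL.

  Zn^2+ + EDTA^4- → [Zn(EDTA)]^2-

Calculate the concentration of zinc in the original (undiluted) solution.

0.1523 M

n(EDTA) = 0.02479 × 0.07785 = 1.930 × 10^-3 mol
n(Zn2+) in the aliquot = 1.930 × 10^-3 mol (1:1 ratio)
[Zn2+]_dilute = 1.930 × 10^-3 / 0.05000 = 0.03860 mol/L
Dilution factor = 100.0 / 25.35 = 3.945
[Zn2+]_stock = 0.03860 × 3.945 = 0.1523 mol/L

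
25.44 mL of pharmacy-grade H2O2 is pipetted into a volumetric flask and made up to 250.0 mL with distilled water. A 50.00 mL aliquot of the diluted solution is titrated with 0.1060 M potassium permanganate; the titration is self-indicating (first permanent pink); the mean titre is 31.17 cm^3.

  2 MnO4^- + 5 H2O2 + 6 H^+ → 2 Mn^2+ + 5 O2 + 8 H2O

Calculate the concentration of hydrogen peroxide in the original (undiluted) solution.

n(KMnO4) = 0.03117 × 0.1060 = 3.304 × 10^-3 mol
From the 5:2 ratio, n(H2O2) in the aliquot = 5/2 × 3.304 × 10^-3 = 8.260 × 10^-3 mol
[H2O2]_dilute = 8.260 × 10^-3 / 0.05000 = 0.1652 mol/L
Dilution factor = 250.0 / 25.44 = 9.827
[H2O2]_stock = 0.1652 × 9.827 = 1.623 mol/L

1.623 M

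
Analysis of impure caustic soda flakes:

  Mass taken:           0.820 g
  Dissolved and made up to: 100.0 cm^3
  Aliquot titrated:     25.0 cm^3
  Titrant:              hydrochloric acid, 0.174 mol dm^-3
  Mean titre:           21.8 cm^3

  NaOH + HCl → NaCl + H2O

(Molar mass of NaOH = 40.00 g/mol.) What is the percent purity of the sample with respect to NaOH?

74.0 %

n(HCl) per titration = 0.0218 × 0.174 = 3.79 × 10^-3 mol
n(NaOH) in each aliquot = 3.79 × 10^-3 mol (1:1 ratio)
n(NaOH) in the whole flask = 3.79 × 10^-3 × 100.0/25.0 = 0.0152 mol
mass of NaOH = 0.0152 × 40.00 = 0.607 g
% NaOH = 0.607 / 0.820 × 100 = 74.0 %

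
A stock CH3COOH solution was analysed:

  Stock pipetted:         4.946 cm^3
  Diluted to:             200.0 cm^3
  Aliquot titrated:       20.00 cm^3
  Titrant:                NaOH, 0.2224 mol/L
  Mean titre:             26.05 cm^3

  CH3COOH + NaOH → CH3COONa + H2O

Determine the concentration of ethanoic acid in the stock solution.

n(NaOH) = 0.02605 × 0.2224 = 5.794 × 10^-3 mol
n(CH3COOH) in the aliquot = 5.794 × 10^-3 mol (1:1 ratio)
[CH3COOH]_dilute = 5.794 × 10^-3 / 0.02000 = 0.2897 mol/L
Dilution factor = 200.0 / 4.946 = 40.44
[CH3COOH]_stock = 0.2897 × 40.44 = 11.71 mol/L

11.71 mol/L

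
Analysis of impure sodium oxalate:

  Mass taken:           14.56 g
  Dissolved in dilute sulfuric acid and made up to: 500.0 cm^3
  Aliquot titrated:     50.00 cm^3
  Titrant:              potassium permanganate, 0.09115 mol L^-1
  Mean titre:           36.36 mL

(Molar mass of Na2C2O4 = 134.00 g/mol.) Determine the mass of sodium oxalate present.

2 MnO4^- + 5 C2O4^2- + 16 H^+ → 2 Mn^2+ + 10 CO2 + 8 H2O
n(KMnO4) per titration = 0.03636 × 0.09115 = 3.314 × 10^-3 mol
From the 5:2 ratio, n(Na2C2O4) in each aliquot = 5/2 × 3.314 × 10^-3 = 8.286 × 10^-3 mol
n(Na2C2O4) in the whole flask = 8.286 × 10^-3 × 500.0/50.00 = 0.08286 mol
mass of Na2C2O4 = 0.08286 × 134.00 = 11.10 g

11.10 g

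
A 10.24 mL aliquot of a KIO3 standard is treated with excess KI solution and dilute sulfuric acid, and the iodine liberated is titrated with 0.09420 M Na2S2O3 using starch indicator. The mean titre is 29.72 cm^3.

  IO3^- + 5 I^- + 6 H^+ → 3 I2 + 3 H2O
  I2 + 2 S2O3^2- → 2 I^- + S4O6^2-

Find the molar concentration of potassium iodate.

n(S2O3^2-) = 0.02972 × 0.09420 = 2.800 × 10^-3 mol
n(I2) = n(S2O3^2-)/2 = 1.400 × 10^-3 mol
From the 1:3 ratio, n(IO3^-) in the aliquot = 1/3 × 1.400 × 10^-3 = 4.666 × 10^-4 mol
[IO3^-] = 4.666 × 10^-4 / 0.01024 = 0.04557 mol/L

0.04557 M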